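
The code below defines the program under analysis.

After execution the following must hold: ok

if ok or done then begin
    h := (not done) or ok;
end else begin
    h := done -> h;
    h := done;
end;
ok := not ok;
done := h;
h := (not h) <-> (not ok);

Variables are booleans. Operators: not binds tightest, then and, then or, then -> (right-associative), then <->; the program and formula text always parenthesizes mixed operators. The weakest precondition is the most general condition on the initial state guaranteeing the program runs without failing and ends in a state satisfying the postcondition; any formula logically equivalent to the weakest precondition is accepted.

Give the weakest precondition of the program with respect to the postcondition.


Working backward. After the program, ok must hold.
Before h := (not h) <-> (not ok): ok
Before done := h: ok
Before ok := not ok: not ok
Then branch requires not ok; else branch requires not ok.
Before the if: ((ok or done) -> (not ok)) and ((not (ok or done)) -> (not ok))
Answer: WP = ((ok or done) -> (not ok)) and ((not (ok or done)) -> (not ok))


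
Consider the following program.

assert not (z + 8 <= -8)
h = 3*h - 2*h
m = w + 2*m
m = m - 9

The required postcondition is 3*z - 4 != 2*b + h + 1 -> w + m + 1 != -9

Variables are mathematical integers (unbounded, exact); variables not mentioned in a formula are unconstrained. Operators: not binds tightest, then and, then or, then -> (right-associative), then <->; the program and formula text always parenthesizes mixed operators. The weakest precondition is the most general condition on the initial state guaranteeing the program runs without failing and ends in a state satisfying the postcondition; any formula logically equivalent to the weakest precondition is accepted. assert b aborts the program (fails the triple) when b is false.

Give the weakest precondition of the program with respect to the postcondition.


Working backward. After the program, the postcondition 3*z - 4 != 2*b + h + 1 -> w + m + 1 != -9 must hold; in canonical form it is 3*z != 2*b + h + 5 -> m + w != -10.
Before m := m - 9: 3*z != 2*b + h + 5 -> m + w != -1
Before m := w + 2*m: 3*z != 2*b + h + 5 -> 2*m + 2*w != -1
Before h := 3*h - 2*h: 3*z != 2*b + h + 5 -> 2*m + 2*w != -1
Before assert not (z + 8 <= -8): (not (z <= -16)) and (3*z != 2*b + h + 5 -> 2*m + 2*w != -1)
Answer: WP = (not (z <= -16)) and (3*z != 2*b + h + 5 -> 2*m + 2*w != -1)


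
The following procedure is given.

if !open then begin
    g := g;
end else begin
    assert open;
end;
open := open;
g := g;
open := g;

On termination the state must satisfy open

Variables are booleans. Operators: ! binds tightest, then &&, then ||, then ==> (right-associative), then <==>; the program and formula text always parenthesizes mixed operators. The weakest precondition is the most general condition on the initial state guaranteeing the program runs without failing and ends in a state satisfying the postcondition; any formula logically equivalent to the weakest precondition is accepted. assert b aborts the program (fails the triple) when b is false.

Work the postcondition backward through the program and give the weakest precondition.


Working backward. After the program, open must hold.
Before open := g: g
Before g := g: g
Before open := open: g
Then branch requires g; else branch requires open && g.
Before the if: ((!open) ==> g) && (open ==> (open && g))
Answer: WP = ((!open) ==> g) && (open ==> (open && g))


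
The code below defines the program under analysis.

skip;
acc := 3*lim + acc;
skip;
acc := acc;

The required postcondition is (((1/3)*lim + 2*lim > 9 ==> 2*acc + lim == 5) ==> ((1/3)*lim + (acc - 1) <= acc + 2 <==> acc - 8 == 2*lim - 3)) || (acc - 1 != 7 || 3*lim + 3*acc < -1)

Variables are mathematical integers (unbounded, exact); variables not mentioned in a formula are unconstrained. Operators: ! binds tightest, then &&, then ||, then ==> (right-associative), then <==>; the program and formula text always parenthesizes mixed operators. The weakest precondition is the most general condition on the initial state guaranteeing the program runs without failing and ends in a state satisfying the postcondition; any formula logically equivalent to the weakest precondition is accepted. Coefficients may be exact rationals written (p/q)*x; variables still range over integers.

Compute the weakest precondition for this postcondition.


Working backward. After the program, the postcondition (((1/3)*lim + 2*lim > 9 ==> 2*acc + lim == 5) ==> ((1/3)*lim + (acc - 1) <= acc + 2 <==> acc - 8 == 2*lim - 3)) || (acc - 1 != 7 || 3*lim + 3*acc < -1) must hold; in canonical form it is (((7/3)*lim > 9 ==> 2*acc + lim == 5) ==> ((1/3)*lim <= 3 <==> acc == 2*lim + 5)) || acc != 8 || 3*acc + 3*lim < -1.
Before acc := acc: (((7/3)*lim > 9 ==> 2*acc + lim == 5) ==> ((1/3)*lim <= 3 <==> acc == 2*lim + 5)) || acc != 8 || 3*acc + 3*lim < -1
Before skip: (((7/3)*lim > 9 ==> 2*acc + lim == 5) ==> ((1/3)*lim <= 3 <==> acc == 2*lim + 5)) || acc != 8 || 3*acc + 3*lim < -1
Before acc := 3*lim + acc: (((7/3)*lim > 9 ==> 2*acc + 7*lim == 5) ==> ((1/3)*lim <= 3 <==> acc + lim == 5)) || acc + 3*lim != 8 || 3*acc + 12*lim < -1
Before skip: (((7/3)*lim > 9 ==> 2*acc + 7*lim == 5) ==> ((1/3)*lim <= 3 <==> acc + lim == 5)) || acc + 3*lim != 8 || 3*acc + 12*lim < -1
Answer: WP = (((7/3)*lim > 9 ==> 2*acc + 7*lim == 5) ==> ((1/3)*lim <= 3 <==> acc + lim == 5)) || acc + 3*lim != 8 || 3*acc + 12*lim < -1


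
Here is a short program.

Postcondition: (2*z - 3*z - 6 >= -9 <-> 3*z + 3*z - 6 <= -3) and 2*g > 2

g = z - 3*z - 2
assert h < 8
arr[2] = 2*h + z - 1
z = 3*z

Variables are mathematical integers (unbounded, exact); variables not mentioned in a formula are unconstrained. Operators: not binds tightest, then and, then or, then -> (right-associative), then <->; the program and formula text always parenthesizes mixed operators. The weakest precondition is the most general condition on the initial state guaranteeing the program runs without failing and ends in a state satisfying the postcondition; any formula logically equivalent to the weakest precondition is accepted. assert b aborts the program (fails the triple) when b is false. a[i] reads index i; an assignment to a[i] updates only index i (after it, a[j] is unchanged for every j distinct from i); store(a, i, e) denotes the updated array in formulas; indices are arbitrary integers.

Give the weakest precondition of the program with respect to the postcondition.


Working backward. After the program, the postcondition (2*z - 3*z - 6 >= -9 <-> 3*z + 3*z - 6 <= -3) and 2*g > 2 must hold; in canonical form it is (z <= 3 <-> 6*z <= 3) and 2*g > 2.
Before z := 3*z: (3*z <= 3 <-> 18*z <= 3) and 2*g > 2
Before arr[2] := 2*h + z - 1: (3*z <= 3 <-> 18*z <= 3) and 2*g > 2
Before assert h < 8: h < 8 and (3*z <= 3 <-> 18*z <= 3) and 2*g > 2
Before g := z - 3*z - 2: h < 8 and (3*z <= 3 <-> 18*z <= 3) and 4*z < -6
Answer: WP = h < 8 and (3*z <= 3 <-> 18*z <= 3) and 4*z < -6


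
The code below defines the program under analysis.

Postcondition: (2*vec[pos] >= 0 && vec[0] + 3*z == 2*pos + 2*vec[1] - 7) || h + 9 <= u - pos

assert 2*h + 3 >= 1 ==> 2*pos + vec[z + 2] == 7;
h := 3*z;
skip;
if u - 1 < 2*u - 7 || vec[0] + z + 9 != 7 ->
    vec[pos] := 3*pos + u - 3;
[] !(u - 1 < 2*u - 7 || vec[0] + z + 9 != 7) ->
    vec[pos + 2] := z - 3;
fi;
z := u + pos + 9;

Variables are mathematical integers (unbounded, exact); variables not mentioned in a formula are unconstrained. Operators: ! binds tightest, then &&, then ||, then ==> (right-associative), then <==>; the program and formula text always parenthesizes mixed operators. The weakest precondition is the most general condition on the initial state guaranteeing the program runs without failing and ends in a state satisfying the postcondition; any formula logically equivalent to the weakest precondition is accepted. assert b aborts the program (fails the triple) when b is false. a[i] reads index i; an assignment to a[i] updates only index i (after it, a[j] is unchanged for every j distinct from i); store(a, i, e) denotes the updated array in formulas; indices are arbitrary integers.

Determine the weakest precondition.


Working backward. After the program, the postcondition (2*vec[pos] >= 0 && vec[0] + 3*z == 2*pos + 2*vec[1] - 7) || h + 9 <= u - pos must hold; in canonical form it is (2*vec[pos] >= 0 && vec[0] + 3*z == 2*vec[1] + 2*pos - 7) || h + pos <= u - 9.
Before z := u + pos + 9: (2*vec[pos] >= 0 && vec[0] + pos + 3*u == 2*vec[1] - 34) || h + pos <= u - 9
Then branch requires (2*store(vec, pos, 3*pos + u - 3)[pos] >= 0 && store(vec, pos, 3*pos + u - 3)[0] + pos + 3*u == 2*store(vec, pos, 3*pos + u - 3)[1] - 34) || h + pos <= u - 9; else branch requires (2*store(vec, pos + 2, z - 3)[pos] >= 0 && store(vec, pos + 2, z - 3)[0] + pos + 3*u == 2*store(vec, pos + 2, z - 3)[1] - 34) || h + pos <= u - 9.
Before the if: ((u > 6 || vec[0] + z != -2) ==> ((2*store(vec, pos, 3*pos + u - 3)[pos] >= 0 && store(vec, pos, 3*pos + u - 3)[0] + pos + 3*u == 2*store(vec, pos, 3*pos + u - 3)[1] - 34) || h + pos <= u - 9)) && ((!(u > 6 || vec[0] + z != -2)) ==> ((2*store(vec, pos + 2, z - 3)[pos] >= 0 && store(vec, pos + 2, z - 3)[0] + pos + 3*u == 2*store(vec, pos + 2, z - 3)[1] - 34) || h + pos <= u - 9))
Before skip: ((u > 6 || vec[0] + z != -2) ==> ((2*store(vec, pos, 3*pos + u - 3)[pos] >= 0 && store(vec, pos, 3*pos + u - 3)[0] + pos + 3*u == 2*store(vec, pos, 3*pos + u - 3)[1] - 34) || h + pos <= u - 9)) && ((!(u > 6 || vec[0] + z != -2)) ==> ((2*store(vec, pos + 2, z - 3)[pos] >= 0 && store(vec, pos + 2, z - 3)[0] + pos + 3*u == 2*store(vec, pos + 2, z - 3)[1] - 34) || h + pos <= u - 9))
Before h := 3*z: ((u > 6 || vec[0] + z != -2) ==> ((2*store(vec, pos, 3*pos + u - 3)[pos] >= 0 && store(vec, pos, 3*pos + u - 3)[0] + pos + 3*u == 2*store(vec, pos, 3*pos + u - 3)[1] - 34) || pos + 3*z <= u - 9)) && ((!(u > 6 || vec[0] + z != -2)) ==> ((2*store(vec, pos + 2, z - 3)[pos] >= 0 && store(vec, pos + 2, z - 3)[0] + pos + 3*u == 2*store(vec, pos + 2, z - 3)[1] - 34) || pos + 3*z <= u - 9))
Before assert 2*h + 3 >= 1 ==> 2*pos + vec[z + 2] == 7: (2*h >= -2 ==> vec[z + 2] + 2*pos == 7) && ((u > 6 || vec[0] + z != -2) ==> ((2*store(vec, pos, 3*pos + u - 3)[pos] >= 0 && store(vec, pos, 3*pos + u - 3)[0] + pos + 3*u == 2*store(vec, pos, 3*pos + u - 3)[1] - 34) || pos + 3*z <= u - 9)) && ((!(u > 6 || vec[0] + z != -2)) ==> ((2*store(vec, pos + 2, z - 3)[pos] >= 0 && store(vec, pos + 2, z - 3)[0] + pos + 3*u == 2*store(vec, pos + 2, z - 3)[1] - 34) || pos + 3*z <= u - 9))
Answer: WP = (2*h >= -2 ==> vec[z + 2] + 2*pos == 7) && ((u > 6 || vec[0] + z != -2) ==> ((2*store(vec, pos, 3*pos + u - 3)[pos] >= 0 && store(vec, pos, 3*pos + u - 3)[0] + pos + 3*u == 2*store(vec, pos, 3*pos + u - 3)[1] - 34) || pos + 3*z <= u - 9)) && ((!(u > 6 || vec[0] + z != -2)) ==> ((2*store(vec, pos + 2, z - 3)[pos] >= 0 && store(vec, pos + 2, z - 3)[0] + pos + 3*u == 2*store(vec, pos + 2, z - 3)[1] - 34) || pos + 3*z <= u - 9))


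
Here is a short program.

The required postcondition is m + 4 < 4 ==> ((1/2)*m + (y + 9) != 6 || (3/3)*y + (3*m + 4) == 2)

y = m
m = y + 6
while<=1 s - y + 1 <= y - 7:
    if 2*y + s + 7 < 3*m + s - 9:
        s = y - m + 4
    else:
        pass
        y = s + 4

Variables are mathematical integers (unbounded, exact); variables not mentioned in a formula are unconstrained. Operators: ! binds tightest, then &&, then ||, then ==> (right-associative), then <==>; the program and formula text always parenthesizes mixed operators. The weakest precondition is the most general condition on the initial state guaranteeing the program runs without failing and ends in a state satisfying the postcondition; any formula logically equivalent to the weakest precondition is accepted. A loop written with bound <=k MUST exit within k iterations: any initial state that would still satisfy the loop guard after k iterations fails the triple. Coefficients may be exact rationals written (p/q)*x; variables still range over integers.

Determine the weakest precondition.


Working backward. After the program, the postcondition m + 4 < 4 ==> ((1/2)*m + (y + 9) != 6 || (3/3)*y + (3*m + 4) == 2) must hold; in canonical form it is m < 0 ==> ((1/2)*m + y != -3 || 3*m + y == -2).
Before the loop (bound <=1), unroll the exhaustion recursion (WP_0 = exit-now case; WP_j = one more guarded iteration, up to j = 1):
  WP_0: (!(s <= 2*y - 8)) && (m < 0 ==> ((1/2)*m + y != -3 || 3*m + y == -2))
  WP_1: (s <= 2*y - 8 ==> ((2*y < 3*m - 16 ==> ((!(m + y >= 12)) && (m < 0 ==> ((1/2)*m + y != -3 || 3*m + y == -2)))) && ((!(2*y < 3*m - 16)) ==> ((!(s >= 0)) && (m < 0 ==> ((1/2)*m + s != -7 || 3*m + s == -6)))))) && ((!(s <= 2*y - 8)) ==> (m < 0 ==> ((1/2)*m + y != -3 || 3*m + y == -2)))
So before the loop: (s <= 2*y - 8 ==> ((2*y < 3*m - 16 ==> ((!(m + y >= 12)) && (m < 0 ==> ((1/2)*m + y != -3 || 3*m + y == -2)))) && ((!(2*y < 3*m - 16)) ==> ((!(s >= 0)) && (m < 0 ==> ((1/2)*m + s != -7 || 3*m + s == -6)))))) && ((!(s <= 2*y - 8)) ==> (m < 0 ==> ((1/2)*m + y != -3 || 3*m + y == -2)))
Before m := y + 6: (s <= 2*y - 8 ==> ((y > -2 ==> ((!(2*y >= 6)) && (y < -6 ==> ((3/2)*y != -6 || 4*y == -20)))) && ((!(y > -2)) ==> ((!(s >= 0)) && (y < -6 ==> (s + (1/2)*y != -10 || s + 3*y == -24)))))) && ((!(s <= 2*y - 8)) ==> (y < -6 ==> ((3/2)*y != -6 || 4*y == -20)))
Before y := m: (s <= 2*m - 8 ==> ((m > -2 ==> ((!(2*m >= 6)) && (m < -6 ==> ((3/2)*m != -6 || 4*m == -20)))) && ((!(m > -2)) ==> ((!(s >= 0)) && (m < -6 ==> ((1/2)*m + s != -10 || 3*m + s == -24)))))) && ((!(s <= 2*m - 8)) ==> (m < -6 ==> ((3/2)*m != -6 || 4*m == -20)))
Answer: WP = (s <= 2*m - 8 ==> ((m > -2 ==> ((!(2*m >= 6)) && (m < -6 ==> ((3/2)*m != -6 || 4*m == -20)))) && ((!(m > -2)) ==> ((!(s >= 0)) && (m < -6 ==> ((1/2)*m + s != -10 || 3*m + s == -24)))))) && ((!(s <= 2*m - 8)) ==> (m < -6 ==> ((3/2)*m != -6 || 4*m == -20)))


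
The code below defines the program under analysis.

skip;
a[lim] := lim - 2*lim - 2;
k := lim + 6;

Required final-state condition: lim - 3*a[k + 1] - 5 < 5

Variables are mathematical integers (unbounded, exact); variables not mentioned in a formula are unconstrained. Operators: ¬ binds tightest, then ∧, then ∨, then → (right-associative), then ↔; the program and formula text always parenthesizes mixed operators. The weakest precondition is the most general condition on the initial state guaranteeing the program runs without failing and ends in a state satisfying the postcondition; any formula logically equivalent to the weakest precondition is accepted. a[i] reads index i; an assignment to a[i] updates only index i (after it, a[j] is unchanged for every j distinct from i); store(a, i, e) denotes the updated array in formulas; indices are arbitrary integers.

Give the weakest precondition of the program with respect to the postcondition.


Working backward. After the program, the postcondition lim - 3*a[k + 1] - 5 < 5 must hold; in canonical form it is lim < 3*a[k + 1] + 10.
Before k := lim + 6: lim < 3*a[lim + 7] + 10
Before a[lim] := lim - 2*lim - 2: lim < 3*store(a, lim, -lim - 2)[lim + 7] + 10
Before skip: lim < 3*store(a, lim, -lim - 2)[lim + 7] + 10
Answer: WP = lim < 3*store(a, lim, -lim - 2)[lim + 7] + 10


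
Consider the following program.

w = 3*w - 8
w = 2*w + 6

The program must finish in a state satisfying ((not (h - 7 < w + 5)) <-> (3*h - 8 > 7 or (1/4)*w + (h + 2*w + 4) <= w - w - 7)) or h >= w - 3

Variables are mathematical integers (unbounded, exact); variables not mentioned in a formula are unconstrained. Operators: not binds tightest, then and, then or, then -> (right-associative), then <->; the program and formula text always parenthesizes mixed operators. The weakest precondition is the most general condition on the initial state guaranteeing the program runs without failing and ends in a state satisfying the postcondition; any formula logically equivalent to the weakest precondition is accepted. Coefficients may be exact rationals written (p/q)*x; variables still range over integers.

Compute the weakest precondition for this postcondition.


Working backward. After the program, the postcondition ((not (h - 7 < w + 5)) <-> (3*h - 8 > 7 or (1/4)*w + (h + 2*w + 4) <= w - w - 7)) or h >= w - 3 must hold; in canonical form it is ((not (h < w + 12)) <-> (3*h > 15 or h + (9/4)*w <= -11)) or h >= w - 3.
Before w := 2*w + 6: ((not (h < 2*w + 18)) <-> (3*h > 15 or h + (9/2)*w <= -49/2)) or h >= 2*w + 3
Before w := 3*w - 8: ((not (h < 6*w + 2)) <-> (3*h > 15 or h + (27/2)*w <= 23/2)) or h >= 6*w - 13
Answer: WP = ((not (h < 6*w + 2)) <-> (3*h > 15 or h + (27/2)*w <= 23/2)) or h >= 6*w - 13


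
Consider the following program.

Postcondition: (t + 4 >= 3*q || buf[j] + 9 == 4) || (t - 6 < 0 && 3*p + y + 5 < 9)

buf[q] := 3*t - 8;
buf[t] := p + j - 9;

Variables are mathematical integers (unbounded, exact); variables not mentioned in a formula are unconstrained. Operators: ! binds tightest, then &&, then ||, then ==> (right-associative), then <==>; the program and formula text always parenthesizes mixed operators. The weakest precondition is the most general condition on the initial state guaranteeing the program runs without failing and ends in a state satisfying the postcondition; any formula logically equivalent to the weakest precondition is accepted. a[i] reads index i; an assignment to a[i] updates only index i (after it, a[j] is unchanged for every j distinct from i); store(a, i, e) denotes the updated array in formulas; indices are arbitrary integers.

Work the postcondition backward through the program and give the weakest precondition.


Working backward. After the program, the postcondition (t + 4 >= 3*q || buf[j] + 9 == 4) || (t - 6 < 0 && 3*p + y + 5 < 9) must hold; in canonical form it is t >= 3*q - 4 || buf[j] == -5 || (t < 6 && 3*p + y < 4).
Before buf[t] := p + j - 9: t >= 3*q - 4 || store(buf, t, j + p - 9)[j] == -5 || (t < 6 && 3*p + y < 4)
Before buf[q] := 3*t - 8: t >= 3*q - 4 || store(store(buf, q, 3*t - 8), t, j + p - 9)[j] == -5 || (t < 6 && 3*p + y < 4)
Answer: WP = t >= 3*q - 4 || store(store(buf, q, 3*t - 8), t, j + p - 9)[j] == -5 || (t < 6 && 3*p + y < 4)


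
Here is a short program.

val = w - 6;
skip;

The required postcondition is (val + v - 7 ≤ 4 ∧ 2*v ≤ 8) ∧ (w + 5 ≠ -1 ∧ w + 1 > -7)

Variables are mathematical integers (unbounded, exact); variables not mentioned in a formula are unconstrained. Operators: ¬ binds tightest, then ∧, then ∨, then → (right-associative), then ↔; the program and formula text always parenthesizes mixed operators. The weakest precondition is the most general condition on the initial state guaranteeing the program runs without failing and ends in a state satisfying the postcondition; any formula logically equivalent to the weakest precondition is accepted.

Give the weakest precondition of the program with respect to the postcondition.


Working backward. After the program, the postcondition (val + v - 7 ≤ 4 ∧ 2*v ≤ 8) ∧ (w + 5 ≠ -1 ∧ w + 1 > -7) must hold; in canonical form it is v + val ≤ 11 ∧ 2*v ≤ 8 ∧ w ≠ -6 ∧ w > -8.
Before skip: v + val ≤ 11 ∧ 2*v ≤ 8 ∧ w ≠ -6 ∧ w > -8
Before val := w - 6: v + w ≤ 17 ∧ 2*v ≤ 8 ∧ w ≠ -6 ∧ w > -8
Answer: WP = v + w ≤ 17 ∧ 2*v ≤ 8 ∧ w ≠ -6 ∧ w > -8


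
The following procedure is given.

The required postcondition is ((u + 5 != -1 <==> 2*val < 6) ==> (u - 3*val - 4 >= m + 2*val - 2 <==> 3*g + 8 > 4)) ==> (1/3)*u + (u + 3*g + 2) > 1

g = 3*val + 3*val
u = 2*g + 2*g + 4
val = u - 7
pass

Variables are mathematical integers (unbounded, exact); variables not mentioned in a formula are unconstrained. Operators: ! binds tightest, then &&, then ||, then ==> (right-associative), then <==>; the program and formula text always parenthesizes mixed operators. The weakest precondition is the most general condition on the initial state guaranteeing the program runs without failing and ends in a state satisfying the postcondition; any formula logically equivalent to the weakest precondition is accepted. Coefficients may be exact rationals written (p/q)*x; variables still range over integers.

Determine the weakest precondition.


Working backward. After the program, the postcondition ((u + 5 != -1 <==> 2*val < 6) ==> (u - 3*val - 4 >= m + 2*val - 2 <==> 3*g + 8 > 4)) ==> (1/3)*u + (u + 3*g + 2) > 1 must hold; in canonical form it is ((u != -6 <==> 2*val < 6) ==> (u >= m + 5*val + 2 <==> 3*g > -4)) ==> 3*g + (4/3)*u > -1.
Before skip: ((u != -6 <==> 2*val < 6) ==> (u >= m + 5*val + 2 <==> 3*g > -4)) ==> 3*g + (4/3)*u > -1
Before val := u - 7: ((u != -6 <==> 2*u < 20) ==> (m + 4*u <= 33 <==> 3*g > -4)) ==> 3*g + (4/3)*u > -1
Before u := 2*g + 2*g + 4: ((4*g != -10 <==> 8*g < 12) ==> (16*g + m <= 17 <==> 3*g > -4)) ==> (25/3)*g > -19/3
Before g := 3*val + 3*val: ((24*val != -10 <==> 48*val < 12) ==> (m + 96*val <= 17 <==> 18*val > -4)) ==> 50*val > -19/3
Answer: WP = ((24*val != -10 <==> 48*val < 12) ==> (m + 96*val <= 17 <==> 18*val > -4)) ==> 50*val > -19/3


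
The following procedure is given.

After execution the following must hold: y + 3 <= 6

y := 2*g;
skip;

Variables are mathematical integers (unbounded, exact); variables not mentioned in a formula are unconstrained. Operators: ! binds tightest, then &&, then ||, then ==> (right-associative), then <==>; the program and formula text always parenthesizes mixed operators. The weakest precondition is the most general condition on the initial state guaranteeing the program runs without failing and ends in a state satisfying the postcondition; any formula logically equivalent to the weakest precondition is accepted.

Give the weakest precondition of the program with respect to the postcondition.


Working backward. After the program, the postcondition y + 3 <= 6 must hold; in canonical form it is y <= 3.
Before skip: y <= 3
Before y := 2*g: 2*g <= 3
Answer: WP = 2*g <= 3


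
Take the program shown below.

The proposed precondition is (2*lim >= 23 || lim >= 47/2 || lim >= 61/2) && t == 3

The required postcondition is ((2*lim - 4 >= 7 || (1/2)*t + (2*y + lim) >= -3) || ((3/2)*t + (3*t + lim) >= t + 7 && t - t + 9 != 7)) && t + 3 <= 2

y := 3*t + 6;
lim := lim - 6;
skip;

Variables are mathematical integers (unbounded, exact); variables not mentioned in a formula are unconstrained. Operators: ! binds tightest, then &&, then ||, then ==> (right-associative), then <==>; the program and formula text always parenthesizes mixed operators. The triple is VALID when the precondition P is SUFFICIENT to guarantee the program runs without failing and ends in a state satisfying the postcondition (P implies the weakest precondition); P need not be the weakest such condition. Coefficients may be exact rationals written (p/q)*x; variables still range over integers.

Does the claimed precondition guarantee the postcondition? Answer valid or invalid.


Working backward. After the program, the postcondition ((2*lim - 4 >= 7 || (1/2)*t + (2*y + lim) >= -3) || ((3/2)*t + (3*t + lim) >= t + 7 && t - t + 9 != 7)) && t + 3 <= 2 must hold; in canonical form it is (2*lim >= 11 || lim + (1/2)*t + 2*y >= -3 || lim + (7/2)*t >= 7) && t <= -1.
Before skip: (2*lim >= 11 || lim + (1/2)*t + 2*y >= -3 || lim + (7/2)*t >= 7) && t <= -1
Before lim := lim - 6: (2*lim >= 23 || lim + (1/2)*t + 2*y >= 3 || lim + (7/2)*t >= 13) && t <= -1
Before y := 3*t + 6: (2*lim >= 23 || lim + (13/2)*t >= -9 || lim + (7/2)*t >= 13) && t <= -1
The weakest precondition is (2*lim >= 23 || lim + (13/2)*t >= -9 || lim + (7/2)*t >= 13) && t <= -1.
Check whether (2*lim >= 23 || lim >= 47/2 || lim >= 61/2) && t == 3 implies it.
Countermodel: at the initial state lim = 12, t = 3, the precondition holds but the weakest precondition fails.
Answer: invalid


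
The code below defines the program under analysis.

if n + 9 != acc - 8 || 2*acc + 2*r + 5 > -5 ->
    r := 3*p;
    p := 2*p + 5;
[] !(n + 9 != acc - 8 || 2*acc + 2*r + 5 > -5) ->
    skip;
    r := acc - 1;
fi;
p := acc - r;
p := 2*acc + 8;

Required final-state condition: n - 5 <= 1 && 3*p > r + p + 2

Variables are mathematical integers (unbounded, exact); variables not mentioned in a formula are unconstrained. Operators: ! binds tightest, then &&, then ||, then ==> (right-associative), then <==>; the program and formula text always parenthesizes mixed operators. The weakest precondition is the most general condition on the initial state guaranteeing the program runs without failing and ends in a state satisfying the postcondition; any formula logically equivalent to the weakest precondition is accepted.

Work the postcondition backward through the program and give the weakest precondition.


Working backward. After the program, the postcondition n - 5 <= 1 && 3*p > r + p + 2 must hold; in canonical form it is n <= 6 && 2*p > r + 2.
Before p := 2*acc + 8: n <= 6 && 4*acc > r - 14
Before p := acc - r: n <= 6 && 4*acc > r - 14
Then branch requires n <= 6 && 4*acc > 3*p - 14; else branch requires n <= 6 && 3*acc > -15.
Before the if: ((n != acc - 17 || 2*acc + 2*r > -10) ==> (n <= 6 && 4*acc > 3*p - 14)) && ((!(n != acc - 17 || 2*acc + 2*r > -10)) ==> (n <= 6 && 3*acc > -15))
Answer: WP = ((n != acc - 17 || 2*acc + 2*r > -10) ==> (n <= 6 && 4*acc > 3*p - 14)) && ((!(n != acc - 17 || 2*acc + 2*r > -10)) ==> (n <= 6 && 3*acc > -15))


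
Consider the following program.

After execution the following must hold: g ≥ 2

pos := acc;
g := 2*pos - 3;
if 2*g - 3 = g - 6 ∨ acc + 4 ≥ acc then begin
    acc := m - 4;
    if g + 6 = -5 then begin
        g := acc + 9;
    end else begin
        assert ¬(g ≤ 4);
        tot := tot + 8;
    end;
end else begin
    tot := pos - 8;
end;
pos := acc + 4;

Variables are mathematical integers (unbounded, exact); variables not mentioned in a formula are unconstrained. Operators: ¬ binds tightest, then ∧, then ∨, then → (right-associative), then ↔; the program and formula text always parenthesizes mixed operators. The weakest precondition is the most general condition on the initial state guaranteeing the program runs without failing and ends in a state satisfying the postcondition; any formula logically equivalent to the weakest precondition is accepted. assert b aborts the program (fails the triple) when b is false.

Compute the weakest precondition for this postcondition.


Working backward. After the program, g ≥ 2 must hold.
Before pos := acc + 4: g ≥ 2
Then branch requires (g = -11 → m ≥ -3) ∧ ((¬(g = -11)) → ((¬(g ≤ 4)) ∧ g ≥ 2)); else branch requires g ≥ 2.
Before the if: (g = -11 → m ≥ -3) ∧ ((¬(g = -11)) → ((¬(g ≤ 4)) ∧ g ≥ 2))
Before g := 2*pos - 3: (2*pos = -8 → m ≥ -3) ∧ ((¬(2*pos = -8)) → ((¬(2*pos ≤ 7)) ∧ 2*pos ≥ 5))
Before pos := acc: (2*acc = -8 → m ≥ -3) ∧ ((¬(2*acc = -8)) → ((¬(2*acc ≤ 7)) ∧ 2*acc ≥ 5))
Answer: WP = (2*acc = -8 → m ≥ -3) ∧ ((¬(2*acc = -8)) → ((¬(2*acc ≤ 7)) ∧ 2*acc ≥ 5))


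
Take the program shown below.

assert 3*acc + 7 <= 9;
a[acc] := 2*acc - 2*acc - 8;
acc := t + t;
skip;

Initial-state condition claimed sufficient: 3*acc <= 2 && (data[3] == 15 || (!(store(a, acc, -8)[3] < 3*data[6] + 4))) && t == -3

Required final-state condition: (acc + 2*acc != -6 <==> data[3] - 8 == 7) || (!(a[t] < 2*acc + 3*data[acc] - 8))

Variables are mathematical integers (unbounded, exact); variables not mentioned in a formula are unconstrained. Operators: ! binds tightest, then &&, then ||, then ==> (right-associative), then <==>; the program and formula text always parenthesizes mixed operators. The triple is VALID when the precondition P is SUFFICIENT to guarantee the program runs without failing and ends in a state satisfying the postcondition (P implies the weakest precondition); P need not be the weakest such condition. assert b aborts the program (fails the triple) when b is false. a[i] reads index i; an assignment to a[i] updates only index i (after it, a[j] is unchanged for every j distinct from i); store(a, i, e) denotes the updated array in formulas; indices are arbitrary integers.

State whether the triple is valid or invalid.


Working backward. After the program, the postcondition (acc + 2*acc != -6 <==> data[3] - 8 == 7) || (!(a[t] < 2*acc + 3*data[acc] - 8)) must hold; in canonical form it is (3*acc != -6 <==> data[3] == 15) || (!(a[t] < 3*data[acc] + 2*acc - 8)).
Before skip: (3*acc != -6 <==> data[3] == 15) || (!(a[t] < 3*data[acc] + 2*acc - 8))
Before acc := t + t: (6*t != -6 <==> data[3] == 15) || (!(a[t] < 3*data[2*t] + 4*t - 8))
Before a[acc] := 2*acc - 2*acc - 8: (6*t != -6 <==> data[3] == 15) || (!(store(a, acc, -8)[t] < 3*data[2*t] + 4*t - 8))
Before assert 3*acc + 7 <= 9: 3*acc <= 2 && ((6*t != -6 <==> data[3] == 15) || (!(store(a, acc, -8)[t] < 3*data[2*t] + 4*t - 8)))
The weakest precondition is 3*acc <= 2 && ((6*t != -6 <==> data[3] == 15) || (!(store(a, acc, -8)[t] < 3*data[2*t] + 4*t - 8))).
Check whether 3*acc <= 2 && (data[3] == 15 || (!(store(a, acc, -8)[3] < 3*data[6] + 4))) && t == -3 implies it.
Countermodel: at the initial state a = {[-6] = 5, [-3] = 35361, [0] = 5, [3] = 90454, [6] = 5, elsewhere 5}, acc = 0, data = {[-6] = 11794, [-3] = 2, [0] = 2, [3] = 8, [6] = 30150, elsewhere 2}, t = -3, the precondition holds but the weakest precondition fails.
Answer: invalid


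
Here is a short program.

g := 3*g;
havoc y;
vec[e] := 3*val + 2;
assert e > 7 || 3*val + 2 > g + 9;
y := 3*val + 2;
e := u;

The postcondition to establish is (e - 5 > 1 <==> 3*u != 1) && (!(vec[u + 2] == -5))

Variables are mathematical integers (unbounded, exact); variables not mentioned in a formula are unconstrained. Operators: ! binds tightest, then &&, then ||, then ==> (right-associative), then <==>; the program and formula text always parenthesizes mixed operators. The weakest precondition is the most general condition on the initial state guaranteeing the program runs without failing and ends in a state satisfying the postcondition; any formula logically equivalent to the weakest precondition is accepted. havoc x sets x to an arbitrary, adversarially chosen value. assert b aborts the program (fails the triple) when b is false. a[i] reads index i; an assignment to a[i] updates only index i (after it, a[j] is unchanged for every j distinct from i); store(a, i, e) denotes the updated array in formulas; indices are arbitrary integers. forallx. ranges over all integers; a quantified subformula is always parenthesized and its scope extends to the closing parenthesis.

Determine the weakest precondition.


Working backward. After the program, the postcondition (e - 5 > 1 <==> 3*u != 1) && (!(vec[u + 2] == -5)) must hold; in canonical form it is (e > 6 <==> 3*u != 1) && (!(vec[u + 2] == -5)).
Before e := u: (u > 6 <==> 3*u != 1) && (!(vec[u + 2] == -5))
Before y := 3*val + 2: (u > 6 <==> 3*u != 1) && (!(vec[u + 2] == -5))
Before assert e > 7 || 3*val + 2 > g + 9: (e > 7 || 3*val > g + 7) && (u > 6 <==> 3*u != 1) && (!(vec[u + 2] == -5))
Before vec[e] := 3*val + 2: (e > 7 || 3*val > g + 7) && (u > 6 <==> 3*u != 1) && (!(store(vec, e, 3*val + 2)[u + 2] == -5))
Before havoc y: (e > 7 || 3*val > g + 7) && (u > 6 <==> 3*u != 1) && (!(store(vec, e, 3*val + 2)[u + 2] == -5))
Before g := 3*g: (e > 7 || 3*val > 3*g + 7) && (u > 6 <==> 3*u != 1) && (!(store(vec, e, 3*val + 2)[u + 2] == -5))
Answer: WP = (e > 7 || 3*val > 3*g + 7) && (u > 6 <==> 3*u != 1) && (!(store(vec, e, 3*val + 2)[u + 2] == -5))


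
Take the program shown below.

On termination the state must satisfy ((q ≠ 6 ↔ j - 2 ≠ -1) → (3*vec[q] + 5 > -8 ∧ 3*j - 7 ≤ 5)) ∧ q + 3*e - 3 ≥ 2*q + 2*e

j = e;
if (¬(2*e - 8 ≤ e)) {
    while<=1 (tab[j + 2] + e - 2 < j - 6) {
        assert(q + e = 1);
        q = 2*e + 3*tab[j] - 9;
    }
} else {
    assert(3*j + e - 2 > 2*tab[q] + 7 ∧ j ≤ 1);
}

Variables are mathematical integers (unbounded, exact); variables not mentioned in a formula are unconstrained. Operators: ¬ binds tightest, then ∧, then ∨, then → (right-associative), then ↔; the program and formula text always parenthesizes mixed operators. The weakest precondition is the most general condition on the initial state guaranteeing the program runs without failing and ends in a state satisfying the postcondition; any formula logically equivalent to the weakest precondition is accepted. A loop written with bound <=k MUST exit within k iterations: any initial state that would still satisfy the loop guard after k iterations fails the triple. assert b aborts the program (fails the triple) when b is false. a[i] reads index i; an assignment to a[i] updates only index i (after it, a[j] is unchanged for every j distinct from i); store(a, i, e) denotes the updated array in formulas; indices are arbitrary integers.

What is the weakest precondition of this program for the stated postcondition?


Working backward. After the program, the postcondition ((q ≠ 6 ↔ j - 2 ≠ -1) → (3*vec[q] + 5 > -8 ∧ 3*j - 7 ≤ 5)) ∧ q + 3*e - 3 ≥ 2*q + 2*e must hold; in canonical form it is ((q ≠ 6 ↔ j ≠ 1) → (3*vec[q] > -13 ∧ 3*j ≤ 12)) ∧ e ≥ q + 3.
Then branch requires (tab[j + 2] + e < j - 4 → (e + q = 1 ∧ (¬(tab[j + 2] + e < j - 4)) ∧ ((3*tab[j] + 2*e ≠ 15 ↔ j ≠ 1) → (3*vec[3*tab[j] + 2*e - 9] > -13 ∧ 3*j ≤ 12)) ∧ 3*tab[j] + e ≤ 6)) ∧ ((¬(tab[j + 2] + e < j - 4)) → (((q ≠ 6 ↔ j ≠ 1) → (3*vec[q] > -13 ∧ 3*j ≤ 12)) ∧ e ≥ q + 3)); else branch requires e + 3*j > 2*tab[q] + 9 ∧ j ≤ 1 ∧ ((q ≠ 6 ↔ j ≠ 1) → (3*vec[q] > -13 ∧ 3*j ≤ 12)) ∧ e ≥ q + 3.
Before the if: ((¬(e ≤ 8)) → ((tab[j + 2] + e < j - 4 → (e + q = 1 ∧ (¬(tab[j + 2] + e < j - 4)) ∧ ((3*tab[j] + 2*e ≠ 15 ↔ j ≠ 1) → (3*vec[3*tab[j] + 2*e - 9] > -13 ∧ 3*j ≤ 12)) ∧ 3*tab[j] + e ≤ 6)) ∧ ((¬(tab[j + 2] + e < j - 4)) → (((q ≠ 6 ↔ j ≠ 1) → (3*vec[q] > -13 ∧ 3*j ≤ 12)) ∧ e ≥ q + 3)))) ∧ (e ≤ 8 → (e + 3*j > 2*tab[q] + 9 ∧ j ≤ 1 ∧ ((q ≠ 6 ↔ j ≠ 1) → (3*vec[q] > -13 ∧ 3*j ≤ 12)) ∧ e ≥ q + 3))
Before j := e: ((¬(e ≤ 8)) → ((tab[e + 2] < -4 → (e + q = 1 ∧ (¬(tab[e + 2] < -4)) ∧ ((3*tab[e] + 2*e ≠ 15 ↔ e ≠ 1) → (3*vec[3*tab[e] + 2*e - 9] > -13 ∧ 3*e ≤ 12)) ∧ 3*tab[e] + e ≤ 6)) ∧ ((¬(tab[e + 2] < -4)) → (((q ≠ 6 ↔ e ≠ 1) → (3*vec[q] > -13 ∧ 3*e ≤ 12)) ∧ e ≥ q + 3)))) ∧ (e ≤ 8 → (4*e > 2*tab[q] + 9 ∧ e ≤ 1 ∧ ((q ≠ 6 ↔ e ≠ 1) → (3*vec[q] > -13 ∧ 3*e ≤ 12)) ∧ e ≥ q + 3))
Answer: WP = ((¬(e ≤ 8)) → ((tab[e + 2] < -4 → (e + q = 1 ∧ (¬(tab[e + 2] < -4)) ∧ ((3*tab[e] + 2*e ≠ 15 ↔ e ≠ 1) → (3*vec[3*tab[e] + 2*e - 9] > -13 ∧ 3*e ≤ 12)) ∧ 3*tab[e] + e ≤ 6)) ∧ ((¬(tab[e + 2] < -4)) → (((q ≠ 6 ↔ e ≠ 1) → (3*vec[q] > -13 ∧ 3*e ≤ 12)) ∧ e ≥ q + 3)))) ∧ (e ≤ 8 → (4*e > 2*tab[q] + 9 ∧ e ≤ 1 ∧ ((q ≠ 6 ↔ e ≠ 1) → (3*vec[q] > -13 ∧ 3*e ≤ 12)) ∧ e ≥ q + 3))


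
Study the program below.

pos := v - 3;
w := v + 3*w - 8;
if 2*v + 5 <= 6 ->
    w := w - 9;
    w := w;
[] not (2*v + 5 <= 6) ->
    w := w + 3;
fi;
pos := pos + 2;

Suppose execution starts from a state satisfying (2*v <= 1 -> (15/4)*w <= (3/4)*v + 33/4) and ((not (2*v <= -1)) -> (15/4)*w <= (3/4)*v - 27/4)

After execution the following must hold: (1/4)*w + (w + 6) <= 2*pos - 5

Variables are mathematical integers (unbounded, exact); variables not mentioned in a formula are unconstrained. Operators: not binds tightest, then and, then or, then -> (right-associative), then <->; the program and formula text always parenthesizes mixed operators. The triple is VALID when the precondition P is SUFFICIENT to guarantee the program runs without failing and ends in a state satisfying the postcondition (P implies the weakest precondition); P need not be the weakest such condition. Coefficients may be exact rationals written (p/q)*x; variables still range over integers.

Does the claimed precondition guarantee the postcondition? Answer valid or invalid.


Working backward. After the program, the postcondition (1/4)*w + (w + 6) <= 2*pos - 5 must hold; in canonical form it is (5/4)*w <= 2*pos - 11.
Before pos := pos + 2: (5/4)*w <= 2*pos - 7
Then branch requires (5/4)*w <= 2*pos + 17/4; else branch requires (5/4)*w <= 2*pos - 43/4.
Before the if: (2*v <= 1 -> (5/4)*w <= 2*pos + 17/4) and ((not (2*v <= 1)) -> (5/4)*w <= 2*pos - 43/4)
Before w := v + 3*w - 8: (2*v <= 1 -> (5/4)*v + (15/4)*w <= 2*pos + 57/4) and ((not (2*v <= 1)) -> (5/4)*v + (15/4)*w <= 2*pos - 3/4)
Before pos := v - 3: (2*v <= 1 -> (15/4)*w <= (3/4)*v + 33/4) and ((not (2*v <= 1)) -> (15/4)*w <= (3/4)*v - 27/4)
The weakest precondition is (2*v <= 1 -> (15/4)*w <= (3/4)*v + 33/4) and ((not (2*v <= 1)) -> (15/4)*w <= (3/4)*v - 27/4).
Check whether (2*v <= 1 -> (15/4)*w <= (3/4)*v + 33/4) and ((not (2*v <= -1)) -> (15/4)*w <= (3/4)*v - 27/4) implies it.
Every state satisfying the precondition satisfies the weakest precondition: the implication holds.
Answer: valid


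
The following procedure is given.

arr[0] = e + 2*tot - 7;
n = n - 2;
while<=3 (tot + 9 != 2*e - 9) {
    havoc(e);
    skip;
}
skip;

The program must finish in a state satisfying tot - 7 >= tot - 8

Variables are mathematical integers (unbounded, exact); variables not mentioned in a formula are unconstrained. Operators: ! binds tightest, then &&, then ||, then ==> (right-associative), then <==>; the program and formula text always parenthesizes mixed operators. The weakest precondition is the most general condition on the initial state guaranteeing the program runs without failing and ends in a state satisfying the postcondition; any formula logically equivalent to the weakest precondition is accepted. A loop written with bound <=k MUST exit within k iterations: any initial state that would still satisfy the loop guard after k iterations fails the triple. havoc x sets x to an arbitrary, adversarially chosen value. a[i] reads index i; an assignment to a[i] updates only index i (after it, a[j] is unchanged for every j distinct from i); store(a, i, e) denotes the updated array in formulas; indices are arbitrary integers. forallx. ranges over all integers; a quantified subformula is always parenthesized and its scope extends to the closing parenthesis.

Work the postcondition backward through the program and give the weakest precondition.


Working backward. After the program, the postcondition tot - 7 >= tot - 8 must hold; in canonical form it is true.
Before skip: true
Before the loop (bound <=3), unroll the exhaustion recursion (WP_0 = exit-now case; WP_j = one more guarded iteration, up to j = 3):
  WP_0: !(tot != 2*e - 18)
  WP_1: tot != 2*e - 18 ==> (forall e_1. (!(tot != 2*e_1 - 18)))
  WP_2: tot != 2*e - 18 ==> (forall e_2. (tot != 2*e_2 - 18 ==> (forall e_1. (!(tot != 2*e_1 - 18)))))
  WP_3: tot != 2*e - 18 ==> (forall e_3. (tot != 2*e_3 - 18 ==> (forall e_2. (tot != 2*e_2 - 18 ==> (forall e_1. (!(tot != 2*e_1 - 18)))))))
So before the loop: tot != 2*e - 18 ==> (forall e_3. (tot != 2*e_3 - 18 ==> (forall e_2. (tot != 2*e_2 - 18 ==> (forall e_1. (!(tot != 2*e_1 - 18)))))))
Before n := n - 2: tot != 2*e - 18 ==> (forall e_3. (tot != 2*e_3 - 18 ==> (forall e_2. (tot != 2*e_2 - 18 ==> (forall e_1. (!(tot != 2*e_1 - 18)))))))
Before arr[0] := e + 2*tot - 7: tot != 2*e - 18 ==> (forall e_3. (tot != 2*e_3 - 18 ==> (forall e_2. (tot != 2*e_2 - 18 ==> (forall e_1. (!(tot != 2*e_1 - 18)))))))
Answer: WP = tot != 2*e - 18 ==> (forall e_3. (tot != 2*e_3 - 18 ==> (forall e_2. (tot != 2*e_2 - 18 ==> (forall e_1. (!(tot != 2*e_1 - 18)))))))


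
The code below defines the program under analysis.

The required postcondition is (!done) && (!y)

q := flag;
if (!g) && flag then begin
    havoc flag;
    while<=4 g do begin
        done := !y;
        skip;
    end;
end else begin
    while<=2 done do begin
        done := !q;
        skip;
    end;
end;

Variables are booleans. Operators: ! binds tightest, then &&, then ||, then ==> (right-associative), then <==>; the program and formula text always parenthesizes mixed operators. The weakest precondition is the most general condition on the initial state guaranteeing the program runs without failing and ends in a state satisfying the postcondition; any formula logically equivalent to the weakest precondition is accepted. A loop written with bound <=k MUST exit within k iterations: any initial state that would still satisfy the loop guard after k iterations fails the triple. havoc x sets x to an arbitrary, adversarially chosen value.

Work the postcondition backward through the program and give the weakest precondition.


Working backward. After the program, (!done) && (!y) must hold.
Then branch requires (!g) && ((!g) ==> ((!done) && (!y))); else branch requires (done ==> (((!q) ==> (q && (!y))) && (q ==> (q && (!y))))) && ((!done) ==> ((!done) && (!y))).
Before the if: (((!g) && flag) ==> ((!g) && ((!g) ==> ((!done) && (!y))))) && ((!((!g) && flag)) ==> ((done ==> (((!q) ==> (q && (!y))) && (q ==> (q && (!y))))) && ((!done) ==> ((!done) && (!y)))))
Before q := flag: (((!g) && flag) ==> ((!g) && ((!g) ==> ((!done) && (!y))))) && ((!((!g) && flag)) ==> ((done ==> (((!flag) ==> (flag && (!y))) && (flag ==> (flag && (!y))))) && ((!done) ==> ((!done) && (!y)))))
Answer: WP = (((!g) && flag) ==> ((!g) && ((!g) ==> ((!done) && (!y))))) && ((!((!g) && flag)) ==> ((done ==> (((!flag) ==> (flag && (!y))) && (flag ==> (flag && (!y))))) && ((!done) ==> ((!done) && (!y)))))
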